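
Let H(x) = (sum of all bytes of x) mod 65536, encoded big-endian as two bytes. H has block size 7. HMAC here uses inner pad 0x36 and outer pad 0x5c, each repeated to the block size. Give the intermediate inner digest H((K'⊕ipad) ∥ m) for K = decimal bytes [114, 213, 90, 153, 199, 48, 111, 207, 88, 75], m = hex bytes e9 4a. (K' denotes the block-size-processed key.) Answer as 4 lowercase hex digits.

Key decimal bytes [114, 213, 90, 153, 199, 48, 111, 207, 88, 75] = 72 d5 5a 99 c7 30 6f cf 58 4b is 10 bytes > B = 7, so hash it first: H(key) = 05 12, then zero-pad to 7 bytes: K' = 05 12 00 00 00 00 00.
K' ⊕ ipad = 33 24 36 36 36 36 36.
Inner input = 33 24 36 36 36 36 36 ∥ e9 4a.
Inner hash: sum = 51+36+54+54+54+54+54+233+74 = 664 → 02 98.

0298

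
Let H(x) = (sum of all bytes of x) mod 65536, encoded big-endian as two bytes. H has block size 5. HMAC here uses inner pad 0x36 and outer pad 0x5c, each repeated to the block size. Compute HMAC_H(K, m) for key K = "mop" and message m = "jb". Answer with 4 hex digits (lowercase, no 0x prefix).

017c

Key "mop" = 6d 6f 70 is 3 bytes ≤ B = 5; zero-pad to 5 bytes: K' = 6d 6f 70 00 00.
K' ⊕ ipad = 5b 59 46 36 36.  K' ⊕ opad = 31 33 2c 5c 5c.
Inner input = (K'⊕ipad) ∥ m = 5b 59 46 36 36 ∥ 6a 62.
Inner hash: sum = 91+89+70+54+54+106+98 = 562 → 02 32.
Outer input = (K'⊕opad) ∥ inner = 31 33 2c 5c 5c ∥ 02 32.
Outer hash (tag): sum = 49+51+44+92+92+2+50 = 380 → 01 7c.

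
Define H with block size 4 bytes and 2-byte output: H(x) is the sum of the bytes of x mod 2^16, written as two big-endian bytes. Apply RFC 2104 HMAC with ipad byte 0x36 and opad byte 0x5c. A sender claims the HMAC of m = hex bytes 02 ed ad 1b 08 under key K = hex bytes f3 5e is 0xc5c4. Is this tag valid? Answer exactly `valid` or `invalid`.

invalid

Key hex bytes f3 5e is 2 bytes ≤ B = 4; zero-pad to 4 bytes: K' = f3 5e 00 00.
K' ⊕ ipad = c5 68 36 36; K' ⊕ opad = af 02 5c 5c.
Inner hash: sum = 197+104+54+54+2+237+173+27+8 = 856 → 03 58.
Outer hash (recomputed tag): sum = 175+2+92+92+3+88 = 452 → 01 c4.
Recomputed tag = 01c4; claimed = c5c4 → mismatch.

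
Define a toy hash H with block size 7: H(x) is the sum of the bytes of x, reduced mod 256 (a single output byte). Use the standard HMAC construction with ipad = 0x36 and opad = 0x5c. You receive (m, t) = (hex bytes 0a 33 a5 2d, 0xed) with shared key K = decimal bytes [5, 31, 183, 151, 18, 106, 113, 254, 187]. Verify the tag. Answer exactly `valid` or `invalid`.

valid

Key decimal bytes [5, 31, 183, 151, 18, 106, 113, 254, 187] = 05 1f b7 97 12 6a 71 fe bb is 9 bytes > B = 7, so hash it first: H(key) = 18, then zero-pad to 7 bytes: K' = 18 00 00 00 00 00 00.
K' ⊕ ipad = 2e 36 36 36 36 36 36; K' ⊕ opad = 44 5c 5c 5c 5c 5c 5c.
Inner hash: sum = 46+54+54+54+54+54+54+10+51+165+45 = 641; mod 256 = 129 → 81.
Outer hash (recomputed tag): sum = 68+92+92+92+92+92+92+129 = 749; mod 256 = 237 → ed.
Recomputed tag = ed; claimed = ed → match.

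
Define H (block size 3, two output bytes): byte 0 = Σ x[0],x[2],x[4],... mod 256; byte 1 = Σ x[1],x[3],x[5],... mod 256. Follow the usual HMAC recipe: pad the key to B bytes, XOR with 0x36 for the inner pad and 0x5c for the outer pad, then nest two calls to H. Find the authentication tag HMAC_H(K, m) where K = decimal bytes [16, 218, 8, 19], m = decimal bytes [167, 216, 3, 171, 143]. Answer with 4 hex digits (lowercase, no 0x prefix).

b498

Key decimal bytes [16, 218, 8, 19] = 10 da 08 13 is 4 bytes > B = 3, so hash it first: H(key) = 18 ed, then zero-pad to 3 bytes: K' = 18 ed 00.
K' ⊕ ipad = 2e db 36.  K' ⊕ opad = 44 b1 5c.
Inner input = (K'⊕ipad) ∥ m = 2e db 36 ∥ a7 d8 03 ab 8f.
Inner hash: even-index sum = 487 mod 256 = 231; odd-index sum = 532 mod 256 = 20 → e7 14.
Outer input = (K'⊕opad) ∥ inner = 44 b1 5c ∥ e7 14.
Outer hash (tag): even-index sum = 180 mod 256 = 180; odd-index sum = 408 mod 256 = 152 → b4 98.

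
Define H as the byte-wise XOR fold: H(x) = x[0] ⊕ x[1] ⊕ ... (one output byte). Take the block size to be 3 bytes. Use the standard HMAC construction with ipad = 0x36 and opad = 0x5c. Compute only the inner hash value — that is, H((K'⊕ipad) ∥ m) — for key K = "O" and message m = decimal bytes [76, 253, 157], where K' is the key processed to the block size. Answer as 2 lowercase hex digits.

55

Key "O" = 4f is 1 byte ≤ B = 3; zero-pad to 3 bytes: K' = 4f 00 00.
K' ⊕ ipad = 79 36 36.
Inner input = 79 36 36 ∥ 4c fd 9d.
Inner hash: XOR 79⊕36⊕36⊕4c⊕fd⊕9d = 55.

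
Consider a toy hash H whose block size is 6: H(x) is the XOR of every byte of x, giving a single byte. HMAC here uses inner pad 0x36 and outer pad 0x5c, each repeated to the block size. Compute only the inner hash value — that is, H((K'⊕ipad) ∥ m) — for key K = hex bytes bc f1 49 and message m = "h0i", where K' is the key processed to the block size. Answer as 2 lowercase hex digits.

35

Key hex bytes bc f1 49 is 3 bytes ≤ B = 6; zero-pad to 6 bytes: K' = bc f1 49 00 00 00.
K' ⊕ ipad = 8a c7 7f 36 36 36.
Inner input = 8a c7 7f 36 36 36 ∥ 68 30 69.
Inner hash: XOR 8a⊕c7⊕7f⊕36⊕36⊕36⊕68⊕30⊕69 = 35.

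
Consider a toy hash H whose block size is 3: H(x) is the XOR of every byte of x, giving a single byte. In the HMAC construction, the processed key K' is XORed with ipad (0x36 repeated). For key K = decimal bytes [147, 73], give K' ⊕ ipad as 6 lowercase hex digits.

a57f36

Key decimal bytes [147, 73] = 93 49 is 2 bytes ≤ B = 3; zero-pad to 3 bytes: K' = 93 49 00.
XOR each byte with 0x36: 93⊕36=a5, 49⊕36=7f, 00⊕36=36.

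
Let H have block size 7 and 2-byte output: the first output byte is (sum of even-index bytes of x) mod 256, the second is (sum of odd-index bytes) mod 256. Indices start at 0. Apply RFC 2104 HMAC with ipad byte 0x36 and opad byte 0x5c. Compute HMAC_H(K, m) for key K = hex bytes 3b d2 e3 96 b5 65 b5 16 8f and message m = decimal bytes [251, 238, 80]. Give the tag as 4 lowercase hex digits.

eb28

Key hex bytes 3b d2 e3 96 b5 65 b5 16 8f is 9 bytes > B = 7, so hash it first: H(key) = 17 e3, then zero-pad to 7 bytes: K' = 17 e3 00 00 00 00 00.
K' ⊕ ipad = 21 d5 36 36 36 36 36.  K' ⊕ opad = 4b bf 5c 5c 5c 5c 5c.
Inner input = (K'⊕ipad) ∥ m = 21 d5 36 36 36 36 36 ∥ fb ee 50.
Inner hash: even-index sum = 433 mod 256 = 177; odd-index sum = 652 mod 256 = 140 → b1 8c.
Outer input = (K'⊕opad) ∥ inner = 4b bf 5c 5c 5c 5c 5c ∥ b1 8c.
Outer hash (tag): even-index sum = 491 mod 256 = 235; odd-index sum = 552 mod 256 = 40 → eb 28.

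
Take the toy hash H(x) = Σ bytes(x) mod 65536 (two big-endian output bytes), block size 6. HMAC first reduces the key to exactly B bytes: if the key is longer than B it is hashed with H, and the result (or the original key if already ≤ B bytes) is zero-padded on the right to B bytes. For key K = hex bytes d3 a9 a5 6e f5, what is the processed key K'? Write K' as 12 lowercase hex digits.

d3a9a56ef500

Key hex bytes d3 a9 a5 6e f5 is 5 bytes ≤ B = 6; zero-pad to 6 bytes: K' = d3 a9 a5 6e f5 00.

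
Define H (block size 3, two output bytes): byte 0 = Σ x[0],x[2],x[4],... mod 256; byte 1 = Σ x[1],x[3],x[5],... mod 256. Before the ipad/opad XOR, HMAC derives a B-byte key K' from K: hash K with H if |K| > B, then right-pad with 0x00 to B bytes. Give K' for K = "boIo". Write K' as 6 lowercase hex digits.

abde00

|K| = 4 > B = 3, so first hash the key.
H(K): even-index sum = 171 mod 256 = 171; odd-index sum = 222 mod 256 = 222 → ab de.
Zero-pad H(K) = ab de to 3 bytes: K' = ab de 00.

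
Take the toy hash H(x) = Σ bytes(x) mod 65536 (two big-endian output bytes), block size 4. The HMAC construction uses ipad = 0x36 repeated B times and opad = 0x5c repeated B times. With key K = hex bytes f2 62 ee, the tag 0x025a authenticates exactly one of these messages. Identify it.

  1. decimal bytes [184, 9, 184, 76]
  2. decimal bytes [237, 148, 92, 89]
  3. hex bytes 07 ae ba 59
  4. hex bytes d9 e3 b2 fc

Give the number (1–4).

Key hex bytes f2 62 ee is 3 bytes ≤ B = 4; zero-pad to 4 bytes: K' = f2 62 ee 00.
K' ⊕ ipad = c4 54 d8 36; K' ⊕ opad = ae 3e b2 5c.
m1: inner = H(c4 54 d8 36 b8 09 b8 4c) = 03 eb; tag = H(ae 3e b2 5c 03 eb) = 02e8
m2: inner = H(c4 54 d8 36 ed 94 5c 59) = 04 5c; tag = H(ae 3e b2 5c 04 5c) = 025a ← matches
m3: inner = H(c4 54 d8 36 07 ae ba 59) = 03 ee; tag = H(ae 3e b2 5c 03 ee) = 02eb
m4: inner = H(c4 54 d8 36 d9 e3 b2 fc) = 05 90; tag = H(ae 3e b2 5c 05 90) = 028f

2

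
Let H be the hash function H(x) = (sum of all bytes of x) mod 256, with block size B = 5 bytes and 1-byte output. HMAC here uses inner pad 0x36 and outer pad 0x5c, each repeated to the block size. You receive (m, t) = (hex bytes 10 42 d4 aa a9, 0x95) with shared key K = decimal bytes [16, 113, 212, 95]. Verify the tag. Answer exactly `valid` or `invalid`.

invalid

Key decimal bytes [16, 113, 212, 95] = 10 71 d4 5f is 4 bytes ≤ B = 5; zero-pad to 5 bytes: K' = 10 71 d4 5f 00.
K' ⊕ ipad = 26 47 e2 69 36; K' ⊕ opad = 4c 2d 88 03 5c.
Inner hash: sum = 38+71+226+105+54+16+66+212+170+169 = 1127; mod 256 = 103 → 67.
Outer hash (recomputed tag): sum = 76+45+136+3+92+103 = 455; mod 256 = 199 → c7.
Recomputed tag = c7; claimed = 95 → mismatch.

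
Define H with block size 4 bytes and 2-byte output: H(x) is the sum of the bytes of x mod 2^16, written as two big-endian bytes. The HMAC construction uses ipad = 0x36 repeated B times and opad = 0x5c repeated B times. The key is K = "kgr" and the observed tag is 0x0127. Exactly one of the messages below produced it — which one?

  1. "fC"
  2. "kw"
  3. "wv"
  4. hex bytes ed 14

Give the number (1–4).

4

Key "kgr" = 6b 67 72 is 3 bytes ≤ B = 4; zero-pad to 4 bytes: K' = 6b 67 72 00.
K' ⊕ ipad = 5d 51 44 36; K' ⊕ opad = 37 3b 2e 5c.
m1: inner = H(5d 51 44 36 66 43) = 01 d1; tag = H(37 3b 2e 5c 01 d1) = 01ce
m2: inner = H(5d 51 44 36 6b 77) = 02 0a; tag = H(37 3b 2e 5c 02 0a) = 0108
m3: inner = H(5d 51 44 36 77 76) = 02 15; tag = H(37 3b 2e 5c 02 15) = 0113
m4: inner = H(5d 51 44 36 ed 14) = 02 29; tag = H(37 3b 2e 5c 02 29) = 0127 ← matches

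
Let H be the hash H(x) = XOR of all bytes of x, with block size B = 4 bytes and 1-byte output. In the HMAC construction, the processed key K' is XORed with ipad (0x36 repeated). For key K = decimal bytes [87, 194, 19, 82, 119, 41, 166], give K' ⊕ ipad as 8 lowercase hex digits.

Key decimal bytes [87, 194, 19, 82, 119, 41, 166] = 57 c2 13 52 77 29 a6 is 7 bytes > B = 4, so hash it first: H(key) = 2c, then zero-pad to 4 bytes: K' = 2c 00 00 00.
XOR each byte with 0x36: 2c⊕36=1a, 00⊕36=36, 00⊕36=36, 00⊕36=36.

1a363636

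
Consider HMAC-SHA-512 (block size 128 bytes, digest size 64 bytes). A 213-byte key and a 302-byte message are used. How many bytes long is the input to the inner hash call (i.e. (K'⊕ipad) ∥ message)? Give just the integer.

Key is 213 > 128 bytes, so it is hashed to 64 bytes then zero-padded to 128: |K'| = 128.
Inner input = (K'⊕ipad) ∥ m → 128 + 302 = 430 bytes.

430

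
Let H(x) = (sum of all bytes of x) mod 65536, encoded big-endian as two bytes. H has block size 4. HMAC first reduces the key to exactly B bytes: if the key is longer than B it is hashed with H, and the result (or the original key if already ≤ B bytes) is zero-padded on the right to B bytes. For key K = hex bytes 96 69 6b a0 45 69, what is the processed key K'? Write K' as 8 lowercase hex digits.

|K| = 6 > B = 4, so first hash the key.
H(K): sum = 150+105+107+160+69+105 = 696 → 02 b8.
Zero-pad H(K) = 02 b8 to 4 bytes: K' = 02 b8 00 00.

02b80000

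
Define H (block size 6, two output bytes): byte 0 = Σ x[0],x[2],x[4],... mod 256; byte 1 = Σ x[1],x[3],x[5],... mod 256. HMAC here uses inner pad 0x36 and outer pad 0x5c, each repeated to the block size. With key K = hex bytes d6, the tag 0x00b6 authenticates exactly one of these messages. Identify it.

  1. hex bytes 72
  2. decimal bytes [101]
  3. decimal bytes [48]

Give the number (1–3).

Key hex bytes d6 is 1 byte ≤ B = 6; zero-pad to 6 bytes: K' = d6 00 00 00 00 00.
K' ⊕ ipad = e0 36 36 36 36 36; K' ⊕ opad = 8a 5c 5c 5c 5c 5c.
m1: inner = H(e0 36 36 36 36 36 72) = be a2; tag = H(8a 5c 5c 5c 5c 5c be a2) = 00b6 ← matches
m2: inner = H(e0 36 36 36 36 36 65) = b1 a2; tag = H(8a 5c 5c 5c 5c 5c b1 a2) = f3b6
m3: inner = H(e0 36 36 36 36 36 30) = 7c a2; tag = H(8a 5c 5c 5c 5c 5c 7c a2) = beb6

1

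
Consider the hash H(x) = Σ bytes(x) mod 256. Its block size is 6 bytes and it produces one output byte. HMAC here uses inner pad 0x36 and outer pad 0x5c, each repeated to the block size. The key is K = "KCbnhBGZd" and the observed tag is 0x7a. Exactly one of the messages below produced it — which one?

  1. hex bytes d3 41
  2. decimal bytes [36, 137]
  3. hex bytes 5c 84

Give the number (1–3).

Key "KCbnhBGZd" = 4b 43 62 6e 68 42 47 5a 64 is 9 bytes > B = 6, so hash it first: H(key) = 0d, then zero-pad to 6 bytes: K' = 0d 00 00 00 00 00.
K' ⊕ ipad = 3b 36 36 36 36 36; K' ⊕ opad = 51 5c 5c 5c 5c 5c.
m1: inner = H(3b 36 36 36 36 36 d3 41) = 5d; tag = H(51 5c 5c 5c 5c 5c 5d) = 7a ← matches
m2: inner = H(3b 36 36 36 36 36 24 89) = f6; tag = H(51 5c 5c 5c 5c 5c f6) = 13
m3: inner = H(3b 36 36 36 36 36 5c 84) = 29; tag = H(51 5c 5c 5c 5c 5c 29) = 46

1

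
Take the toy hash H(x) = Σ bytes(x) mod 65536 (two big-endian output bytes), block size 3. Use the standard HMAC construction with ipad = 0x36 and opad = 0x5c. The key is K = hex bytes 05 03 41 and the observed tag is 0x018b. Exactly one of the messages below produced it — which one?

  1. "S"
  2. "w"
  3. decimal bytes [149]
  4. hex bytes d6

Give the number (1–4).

4

Key hex bytes 05 03 41 is exactly B = 3 bytes: K' = 05 03 41.
K' ⊕ ipad = 33 35 77; K' ⊕ opad = 59 5f 1d.
m1: inner = H(33 35 77 53) = 01 32; tag = H(59 5f 1d 01 32) = 0108
m2: inner = H(33 35 77 77) = 01 56; tag = H(59 5f 1d 01 56) = 012c
m3: inner = H(33 35 77 95) = 01 74; tag = H(59 5f 1d 01 74) = 014a
m4: inner = H(33 35 77 d6) = 01 b5; tag = H(59 5f 1d 01 b5) = 018b ← matches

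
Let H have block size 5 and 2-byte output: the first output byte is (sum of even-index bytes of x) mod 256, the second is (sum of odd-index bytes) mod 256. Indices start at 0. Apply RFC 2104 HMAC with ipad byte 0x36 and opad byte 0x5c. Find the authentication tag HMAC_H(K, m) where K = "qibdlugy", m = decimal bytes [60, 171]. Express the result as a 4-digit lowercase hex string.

Key "qibdlugy" = 71 69 62 64 6c 75 67 79 is 8 bytes > B = 5, so hash it first: H(key) = a6 bb, then zero-pad to 5 bytes: K' = a6 bb 00 00 00.
K' ⊕ ipad = 90 8d 36 36 36.  K' ⊕ opad = fa e7 5c 5c 5c.
Inner input = (K'⊕ipad) ∥ m = 90 8d 36 36 36 ∥ 3c ab.
Inner hash: even-index sum = 423 mod 256 = 167; odd-index sum = 255 mod 256 = 255 → a7 ff.
Outer input = (K'⊕opad) ∥ inner = fa e7 5c 5c 5c ∥ a7 ff.
Outer hash (tag): even-index sum = 689 mod 256 = 177; odd-index sum = 490 mod 256 = 234 → b1 ea.

b1ea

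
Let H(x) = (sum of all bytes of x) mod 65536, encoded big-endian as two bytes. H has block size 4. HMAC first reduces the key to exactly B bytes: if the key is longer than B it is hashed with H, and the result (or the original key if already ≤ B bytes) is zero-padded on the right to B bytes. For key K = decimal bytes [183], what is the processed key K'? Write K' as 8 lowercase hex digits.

b7000000

Key decimal bytes [183] = b7 is 1 byte ≤ B = 4; zero-pad to 4 bytes: K' = b7 00 00 00.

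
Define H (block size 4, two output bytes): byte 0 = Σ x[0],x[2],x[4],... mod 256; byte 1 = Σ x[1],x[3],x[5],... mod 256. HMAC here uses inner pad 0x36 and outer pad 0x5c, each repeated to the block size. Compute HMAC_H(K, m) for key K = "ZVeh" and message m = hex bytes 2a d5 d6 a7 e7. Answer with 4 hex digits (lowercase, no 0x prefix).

Key "ZVeh" = 5a 56 65 68 is exactly B = 4 bytes: K' = 5a 56 65 68.
K' ⊕ ipad = 6c 60 53 5e.  K' ⊕ opad = 06 0a 39 34.
Inner input = (K'⊕ipad) ∥ m = 6c 60 53 5e ∥ 2a d5 d6 a7 e7.
Inner hash: even-index sum = 678 mod 256 = 166; odd-index sum = 570 mod 256 = 58 → a6 3a.
Outer input = (K'⊕opad) ∥ inner = 06 0a 39 34 ∥ a6 3a.
Outer hash (tag): even-index sum = 229 mod 256 = 229; odd-index sum = 120 mod 256 = 120 → e5 78.

e578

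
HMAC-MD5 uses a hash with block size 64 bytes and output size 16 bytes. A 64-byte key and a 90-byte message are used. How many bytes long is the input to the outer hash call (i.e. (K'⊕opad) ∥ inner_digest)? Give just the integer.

80

Key is 64 ≤ 64 bytes, zero-padded: |K'| = 64.
Outer input = (K'⊕opad) ∥ H(inner) → 64 + 16 = 80 bytes.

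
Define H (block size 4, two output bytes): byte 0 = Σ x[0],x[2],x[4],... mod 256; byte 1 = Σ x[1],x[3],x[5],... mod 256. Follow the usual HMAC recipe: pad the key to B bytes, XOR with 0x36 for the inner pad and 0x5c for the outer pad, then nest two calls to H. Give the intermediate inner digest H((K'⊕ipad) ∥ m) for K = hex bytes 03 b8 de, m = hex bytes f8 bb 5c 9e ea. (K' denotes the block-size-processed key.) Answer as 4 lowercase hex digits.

Key hex bytes 03 b8 de is 3 bytes ≤ B = 4; zero-pad to 4 bytes: K' = 03 b8 de 00.
K' ⊕ ipad = 35 8e e8 36.
Inner input = 35 8e e8 36 ∥ f8 bb 5c 9e ea.
Inner hash: even-index sum = 859 mod 256 = 91; odd-index sum = 541 mod 256 = 29 → 5b 1d.

5b1d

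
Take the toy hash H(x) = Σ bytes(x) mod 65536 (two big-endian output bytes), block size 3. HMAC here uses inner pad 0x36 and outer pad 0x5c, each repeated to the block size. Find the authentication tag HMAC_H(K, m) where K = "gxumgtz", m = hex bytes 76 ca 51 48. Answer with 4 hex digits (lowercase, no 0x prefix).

Key "gxumgtz" = 67 78 75 6d 67 74 7a is 7 bytes > B = 3, so hash it first: H(key) = 03 16, then zero-pad to 3 bytes: K' = 03 16 00.
K' ⊕ ipad = 35 20 36.  K' ⊕ opad = 5f 4a 5c.
Inner input = (K'⊕ipad) ∥ m = 35 20 36 ∥ 76 ca 51 48.
Inner hash: sum = 53+32+54+118+202+81+72 = 612 → 02 64.
Outer input = (K'⊕opad) ∥ inner = 5f 4a 5c ∥ 02 64.
Outer hash (tag): sum = 95+74+92+2+100 = 363 → 01 6b.

016b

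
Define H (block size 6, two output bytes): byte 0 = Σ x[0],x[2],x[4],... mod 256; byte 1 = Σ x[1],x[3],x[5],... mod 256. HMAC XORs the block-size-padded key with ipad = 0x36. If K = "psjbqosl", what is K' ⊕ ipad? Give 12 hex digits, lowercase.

Key "psjbqosl" = 70 73 6a 62 71 6f 73 6c is 8 bytes > B = 6, so hash it first: H(key) = be b0, then zero-pad to 6 bytes: K' = be b0 00 00 00 00.
XOR each byte with 0x36: be⊕36=88, b0⊕36=86, 00⊕36=36, 00⊕36=36, 00⊕36=36, 00⊕36=36.

888636363636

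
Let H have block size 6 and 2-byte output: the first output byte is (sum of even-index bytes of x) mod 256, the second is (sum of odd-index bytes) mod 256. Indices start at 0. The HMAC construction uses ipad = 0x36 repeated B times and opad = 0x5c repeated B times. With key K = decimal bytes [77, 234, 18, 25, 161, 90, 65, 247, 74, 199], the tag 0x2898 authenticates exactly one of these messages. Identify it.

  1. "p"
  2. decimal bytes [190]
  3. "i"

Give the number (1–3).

Key decimal bytes [77, 234, 18, 25, 161, 90, 65, 247, 74, 199] = 4d ea 12 19 a1 5a 41 f7 4a c7 is 10 bytes > B = 6, so hash it first: H(key) = 8b 1b, then zero-pad to 6 bytes: K' = 8b 1b 00 00 00 00.
K' ⊕ ipad = bd 2d 36 36 36 36; K' ⊕ opad = d7 47 5c 5c 5c 5c.
m1: inner = H(bd 2d 36 36 36 36 70) = 99 99; tag = H(d7 47 5c 5c 5c 5c 99 99) = 2898 ← matches
m2: inner = H(bd 2d 36 36 36 36 be) = e7 99; tag = H(d7 47 5c 5c 5c 5c e7 99) = 7698
m3: inner = H(bd 2d 36 36 36 36 69) = 92 99; tag = H(d7 47 5c 5c 5c 5c 92 99) = 2198

1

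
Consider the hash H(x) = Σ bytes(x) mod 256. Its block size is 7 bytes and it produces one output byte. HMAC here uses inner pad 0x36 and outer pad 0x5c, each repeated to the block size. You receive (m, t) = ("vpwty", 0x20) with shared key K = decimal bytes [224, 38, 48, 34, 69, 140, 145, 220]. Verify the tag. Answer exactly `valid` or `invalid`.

Key decimal bytes [224, 38, 48, 34, 69, 140, 145, 220] = e0 26 30 22 45 8c 91 dc is 8 bytes > B = 7, so hash it first: H(key) = 96, then zero-pad to 7 bytes: K' = 96 00 00 00 00 00 00.
K' ⊕ ipad = a0 36 36 36 36 36 36; K' ⊕ opad = ca 5c 5c 5c 5c 5c 5c.
Inner hash: sum = 160+54+54+54+54+54+54+118+112+119+116+121 = 1070; mod 256 = 46 → 2e.
Outer hash (recomputed tag): sum = 202+92+92+92+92+92+92+46 = 800; mod 256 = 32 → 20.
Recomputed tag = 20; claimed = 20 → match.

valid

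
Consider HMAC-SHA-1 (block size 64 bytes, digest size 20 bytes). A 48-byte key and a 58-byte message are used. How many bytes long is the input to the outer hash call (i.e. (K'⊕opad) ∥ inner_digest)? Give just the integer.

Key is 48 ≤ 64 bytes, zero-padded: |K'| = 64.
Outer input = (K'⊕opad) ∥ H(inner) → 64 + 20 = 84 bytes.

84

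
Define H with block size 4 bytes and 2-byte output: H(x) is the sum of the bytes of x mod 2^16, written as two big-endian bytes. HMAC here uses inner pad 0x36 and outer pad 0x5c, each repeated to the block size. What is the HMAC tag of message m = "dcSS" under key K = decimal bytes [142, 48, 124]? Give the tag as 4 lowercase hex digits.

Key decimal bytes [142, 48, 124] = 8e 30 7c is 3 bytes ≤ B = 4; zero-pad to 4 bytes: K' = 8e 30 7c 00.
K' ⊕ ipad = b8 06 4a 36.  K' ⊕ opad = d2 6c 20 5c.
Inner input = (K'⊕ipad) ∥ m = b8 06 4a 36 ∥ 64 63 53 53.
Inner hash: sum = 184+6+74+54+100+99+83+83 = 683 → 02 ab.
Outer input = (K'⊕opad) ∥ inner = d2 6c 20 5c ∥ 02 ab.
Outer hash (tag): sum = 210+108+32+92+2+171 = 615 → 02 67.

0267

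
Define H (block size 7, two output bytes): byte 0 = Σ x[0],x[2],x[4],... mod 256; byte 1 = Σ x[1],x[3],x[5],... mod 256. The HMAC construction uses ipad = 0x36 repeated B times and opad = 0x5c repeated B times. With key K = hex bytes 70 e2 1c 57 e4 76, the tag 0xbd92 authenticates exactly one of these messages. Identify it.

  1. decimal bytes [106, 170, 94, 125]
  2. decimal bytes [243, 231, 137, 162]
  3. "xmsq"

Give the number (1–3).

Key hex bytes 70 e2 1c 57 e4 76 is 6 bytes ≤ B = 7; zero-pad to 7 bytes: K' = 70 e2 1c 57 e4 76 00.
K' ⊕ ipad = 46 d4 2a 61 d2 40 36; K' ⊕ opad = 2c be 40 0b b8 2a 5c.
m1: inner = H(46 d4 2a 61 d2 40 36 6a aa 5e 7d) = 9f 3d; tag = H(2c be 40 0b b8 2a 5c 9f 3d) = bd92 ← matches
m2: inner = H(46 d4 2a 61 d2 40 36 f3 e7 89 a2) = 01 f1; tag = H(2c be 40 0b b8 2a 5c 01 f1) = 71f4
m3: inner = H(46 d4 2a 61 d2 40 36 78 6d 73 71) = 56 60; tag = H(2c be 40 0b b8 2a 5c 56 60) = e049

1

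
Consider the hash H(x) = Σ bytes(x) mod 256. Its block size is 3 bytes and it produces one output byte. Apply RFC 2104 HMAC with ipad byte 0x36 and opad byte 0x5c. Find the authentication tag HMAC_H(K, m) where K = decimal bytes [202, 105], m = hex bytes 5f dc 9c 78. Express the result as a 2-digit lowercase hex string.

Key decimal bytes [202, 105] = ca 69 is 2 bytes ≤ B = 3; zero-pad to 3 bytes: K' = ca 69 00.
K' ⊕ ipad = fc 5f 36.  K' ⊕ opad = 96 35 5c.
Inner input = (K'⊕ipad) ∥ m = fc 5f 36 ∥ 5f dc 9c 78.
Inner hash: sum = 252+95+54+95+220+156+120 = 992; mod 256 = 224 → e0.
Outer input = (K'⊕opad) ∥ inner = 96 35 5c ∥ e0.
Outer hash (tag): sum = 150+53+92+224 = 519; mod 256 = 7 → 07.

07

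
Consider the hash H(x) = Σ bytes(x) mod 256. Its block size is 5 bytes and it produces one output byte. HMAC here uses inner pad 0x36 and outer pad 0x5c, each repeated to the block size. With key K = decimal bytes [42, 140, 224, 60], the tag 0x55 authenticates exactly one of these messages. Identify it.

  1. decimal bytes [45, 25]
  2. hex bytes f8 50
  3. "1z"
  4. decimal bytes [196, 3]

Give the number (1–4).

Key decimal bytes [42, 140, 224, 60] = 2a 8c e0 3c is 4 bytes ≤ B = 5; zero-pad to 5 bytes: K' = 2a 8c e0 3c 00.
K' ⊕ ipad = 1c ba d6 0a 36; K' ⊕ opad = 76 d0 bc 60 5c.
m1: inner = H(1c ba d6 0a 36 2d 19) = 32; tag = H(76 d0 bc 60 5c 32) = f0
m2: inner = H(1c ba d6 0a 36 f8 50) = 34; tag = H(76 d0 bc 60 5c 34) = f2
m3: inner = H(1c ba d6 0a 36 31 7a) = 97; tag = H(76 d0 bc 60 5c 97) = 55 ← matches
m4: inner = H(1c ba d6 0a 36 c4 03) = b3; tag = H(76 d0 bc 60 5c b3) = 71

3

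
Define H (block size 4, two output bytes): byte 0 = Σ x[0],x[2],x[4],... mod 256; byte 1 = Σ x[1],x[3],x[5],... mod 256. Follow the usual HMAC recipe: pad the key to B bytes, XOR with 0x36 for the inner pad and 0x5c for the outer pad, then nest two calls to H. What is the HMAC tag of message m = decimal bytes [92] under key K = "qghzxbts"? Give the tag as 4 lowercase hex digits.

Key "qghzxbts" = 71 67 68 7a 78 62 74 73 is 8 bytes > B = 4, so hash it first: H(key) = c5 b6, then zero-pad to 4 bytes: K' = c5 b6 00 00.
K' ⊕ ipad = f3 80 36 36.  K' ⊕ opad = 99 ea 5c 5c.
Inner input = (K'⊕ipad) ∥ m = f3 80 36 36 ∥ 5c.
Inner hash: even-index sum = 389 mod 256 = 133; odd-index sum = 182 mod 256 = 182 → 85 b6.
Outer input = (K'⊕opad) ∥ inner = 99 ea 5c 5c ∥ 85 b6.
Outer hash (tag): even-index sum = 378 mod 256 = 122; odd-index sum = 508 mod 256 = 252 → 7a fc.

7afc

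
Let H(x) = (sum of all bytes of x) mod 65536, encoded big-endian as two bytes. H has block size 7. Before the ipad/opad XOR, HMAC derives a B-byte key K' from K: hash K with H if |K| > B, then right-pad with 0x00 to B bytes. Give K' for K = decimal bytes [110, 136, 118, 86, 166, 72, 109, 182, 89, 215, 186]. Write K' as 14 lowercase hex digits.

|K| = 11 > B = 7, so first hash the key.
H(K): sum = 110+136+118+86+166+72+109+182+89+215+186 = 1469 → 05 bd.
Zero-pad H(K) = 05 bd to 7 bytes: K' = 05 bd 00 00 00 00 00.

05bd0000000000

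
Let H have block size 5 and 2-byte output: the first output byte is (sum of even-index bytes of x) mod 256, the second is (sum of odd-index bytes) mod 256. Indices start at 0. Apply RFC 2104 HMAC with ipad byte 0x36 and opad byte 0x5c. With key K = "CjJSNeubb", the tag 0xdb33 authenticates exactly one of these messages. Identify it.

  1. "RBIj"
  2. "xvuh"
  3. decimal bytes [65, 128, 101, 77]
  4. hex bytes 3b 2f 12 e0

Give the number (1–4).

4

Key "CjJSNeubb" = 43 6a 4a 53 4e 65 75 62 62 is 9 bytes > B = 5, so hash it first: H(key) = b2 84, then zero-pad to 5 bytes: K' = b2 84 00 00 00.
K' ⊕ ipad = 84 b2 36 36 36; K' ⊕ opad = ee d8 5c 5c 5c.
m1: inner = H(84 b2 36 36 36 52 42 49 6a) = 9c 83; tag = H(ee d8 5c 5c 5c 9c 83) = 29d0
m2: inner = H(84 b2 36 36 36 78 76 75 68) = ce d5; tag = H(ee d8 5c 5c 5c ce d5) = 7b02
m3: inner = H(84 b2 36 36 36 41 80 65 4d) = bd 8e; tag = H(ee d8 5c 5c 5c bd 8e) = 34f1
m4: inner = H(84 b2 36 36 36 3b 2f 12 e0) = ff 35; tag = H(ee d8 5c 5c 5c ff 35) = db33 ← matches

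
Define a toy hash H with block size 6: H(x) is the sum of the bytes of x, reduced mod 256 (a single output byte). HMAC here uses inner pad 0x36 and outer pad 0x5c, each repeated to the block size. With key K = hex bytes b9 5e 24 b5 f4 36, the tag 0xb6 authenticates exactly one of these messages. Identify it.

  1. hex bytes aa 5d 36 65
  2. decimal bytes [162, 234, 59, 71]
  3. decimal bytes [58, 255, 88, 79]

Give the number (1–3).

Key hex bytes b9 5e 24 b5 f4 36 is exactly B = 6 bytes: K' = b9 5e 24 b5 f4 36.
K' ⊕ ipad = 8f 68 12 83 c2 00; K' ⊕ opad = e5 02 78 e9 a8 6a.
m1: inner = H(8f 68 12 83 c2 00 aa 5d 36 65) = f0; tag = H(e5 02 78 e9 a8 6a f0) = 4a
m2: inner = H(8f 68 12 83 c2 00 a2 ea 3b 47) = 5c; tag = H(e5 02 78 e9 a8 6a 5c) = b6 ← matches
m3: inner = H(8f 68 12 83 c2 00 3a ff 58 4f) = 2e; tag = H(e5 02 78 e9 a8 6a 2e) = 88

2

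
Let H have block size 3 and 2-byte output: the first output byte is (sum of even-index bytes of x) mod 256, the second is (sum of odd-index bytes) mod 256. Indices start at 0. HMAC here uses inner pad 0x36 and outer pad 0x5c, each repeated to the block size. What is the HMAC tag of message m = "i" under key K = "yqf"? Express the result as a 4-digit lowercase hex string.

Key "yqf" = 79 71 66 is exactly B = 3 bytes: K' = 79 71 66.
K' ⊕ ipad = 4f 47 50.  K' ⊕ opad = 25 2d 3a.
Inner input = (K'⊕ipad) ∥ m = 4f 47 50 ∥ 69.
Inner hash: even-index sum = 159 mod 256 = 159; odd-index sum = 176 mod 256 = 176 → 9f b0.
Outer input = (K'⊕opad) ∥ inner = 25 2d 3a ∥ 9f b0.
Outer hash (tag): even-index sum = 271 mod 256 = 15; odd-index sum = 204 mod 256 = 204 → 0f cc.

0fcc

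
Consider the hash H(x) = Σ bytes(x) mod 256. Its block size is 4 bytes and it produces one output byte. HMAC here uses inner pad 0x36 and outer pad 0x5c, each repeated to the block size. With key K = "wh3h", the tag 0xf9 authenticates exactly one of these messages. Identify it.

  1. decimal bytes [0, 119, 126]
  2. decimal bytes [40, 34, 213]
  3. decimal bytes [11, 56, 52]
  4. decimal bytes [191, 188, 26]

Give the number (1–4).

Key "wh3h" = 77 68 33 68 is exactly B = 4 bytes: K' = 77 68 33 68.
K' ⊕ ipad = 41 5e 05 5e; K' ⊕ opad = 2b 34 6f 34.
m1: inner = H(41 5e 05 5e 00 77 7e) = f7; tag = H(2b 34 6f 34 f7) = f9 ← matches
m2: inner = H(41 5e 05 5e 28 22 d5) = 21; tag = H(2b 34 6f 34 21) = 23
m3: inner = H(41 5e 05 5e 0b 38 34) = 79; tag = H(2b 34 6f 34 79) = 7b
m4: inner = H(41 5e 05 5e bf bc 1a) = 97; tag = H(2b 34 6f 34 97) = 99

1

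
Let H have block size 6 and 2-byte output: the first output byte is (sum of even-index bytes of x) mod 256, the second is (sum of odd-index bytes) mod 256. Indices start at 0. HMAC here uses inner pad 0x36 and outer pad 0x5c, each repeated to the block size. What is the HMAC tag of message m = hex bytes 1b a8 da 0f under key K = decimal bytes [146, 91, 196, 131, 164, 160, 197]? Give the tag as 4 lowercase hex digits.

8545

Key decimal bytes [146, 91, 196, 131, 164, 160, 197] = 92 5b c4 83 a4 a0 c5 is 7 bytes > B = 6, so hash it first: H(key) = bf 7e, then zero-pad to 6 bytes: K' = bf 7e 00 00 00 00.
K' ⊕ ipad = 89 48 36 36 36 36.  K' ⊕ opad = e3 22 5c 5c 5c 5c.
Inner input = (K'⊕ipad) ∥ m = 89 48 36 36 36 36 ∥ 1b a8 da 0f.
Inner hash: even-index sum = 490 mod 256 = 234; odd-index sum = 363 mod 256 = 107 → ea 6b.
Outer input = (K'⊕opad) ∥ inner = e3 22 5c 5c 5c 5c ∥ ea 6b.
Outer hash (tag): even-index sum = 645 mod 256 = 133; odd-index sum = 325 mod 256 = 69 → 85 45.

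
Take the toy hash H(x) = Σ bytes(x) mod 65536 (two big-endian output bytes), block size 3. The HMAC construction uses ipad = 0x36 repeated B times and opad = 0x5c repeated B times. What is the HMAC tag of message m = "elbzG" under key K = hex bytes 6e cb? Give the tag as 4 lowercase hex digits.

Key hex bytes 6e cb is 2 bytes ≤ B = 3; zero-pad to 3 bytes: K' = 6e cb 00.
K' ⊕ ipad = 58 fd 36.  K' ⊕ opad = 32 97 5c.
Inner input = (K'⊕ipad) ∥ m = 58 fd 36 ∥ 65 6c 62 7a 47.
Inner hash: sum = 88+253+54+101+108+98+122+71 = 895 → 03 7f.
Outer input = (K'⊕opad) ∥ inner = 32 97 5c ∥ 03 7f.
Outer hash (tag): sum = 50+151+92+3+127 = 423 → 01 a7.

01a7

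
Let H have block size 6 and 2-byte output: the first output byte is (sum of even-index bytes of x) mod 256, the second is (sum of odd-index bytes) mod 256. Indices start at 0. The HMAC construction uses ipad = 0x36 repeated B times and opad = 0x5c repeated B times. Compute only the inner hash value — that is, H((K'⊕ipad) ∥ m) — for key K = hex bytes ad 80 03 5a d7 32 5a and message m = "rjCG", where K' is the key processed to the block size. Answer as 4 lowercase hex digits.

Key hex bytes ad 80 03 5a d7 32 5a is 7 bytes > B = 6, so hash it first: H(key) = e1 0c, then zero-pad to 6 bytes: K' = e1 0c 00 00 00 00.
K' ⊕ ipad = d7 3a 36 36 36 36.
Inner input = d7 3a 36 36 36 36 ∥ 72 6a 43 47.
Inner hash: even-index sum = 504 mod 256 = 248; odd-index sum = 343 mod 256 = 87 → f8 57.

f857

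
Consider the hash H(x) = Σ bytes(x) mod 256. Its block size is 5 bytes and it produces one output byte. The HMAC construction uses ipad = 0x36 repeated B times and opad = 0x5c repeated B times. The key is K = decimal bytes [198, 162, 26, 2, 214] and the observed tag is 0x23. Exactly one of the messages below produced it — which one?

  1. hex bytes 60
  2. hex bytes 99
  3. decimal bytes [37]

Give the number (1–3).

2

Key decimal bytes [198, 162, 26, 2, 214] = c6 a2 1a 02 d6 is exactly B = 5 bytes: K' = c6 a2 1a 02 d6.
K' ⊕ ipad = f0 94 2c 34 e0; K' ⊕ opad = 9a fe 46 5e 8a.
m1: inner = H(f0 94 2c 34 e0 60) = 24; tag = H(9a fe 46 5e 8a 24) = ea
m2: inner = H(f0 94 2c 34 e0 99) = 5d; tag = H(9a fe 46 5e 8a 5d) = 23 ← matches
m3: inner = H(f0 94 2c 34 e0 25) = e9; tag = H(9a fe 46 5e 8a e9) = af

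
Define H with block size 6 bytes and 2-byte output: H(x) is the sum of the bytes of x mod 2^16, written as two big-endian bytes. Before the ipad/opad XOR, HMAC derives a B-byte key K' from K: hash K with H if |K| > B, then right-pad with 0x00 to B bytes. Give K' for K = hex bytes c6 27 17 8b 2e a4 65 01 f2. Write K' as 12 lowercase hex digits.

|K| = 9 > B = 6, so first hash the key.
H(K): sum = 198+39+23+139+46+164+101+1+242 = 953 → 03 b9.
Zero-pad H(K) = 03 b9 to 6 bytes: K' = 03 b9 00 00 00 00.

03b900000000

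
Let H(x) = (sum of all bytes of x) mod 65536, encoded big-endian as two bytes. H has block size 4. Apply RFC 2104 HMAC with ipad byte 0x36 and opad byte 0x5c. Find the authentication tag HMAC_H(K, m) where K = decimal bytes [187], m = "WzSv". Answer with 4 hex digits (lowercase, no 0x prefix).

Key decimal bytes [187] = bb is 1 byte ≤ B = 4; zero-pad to 4 bytes: K' = bb 00 00 00.
K' ⊕ ipad = 8d 36 36 36.  K' ⊕ opad = e7 5c 5c 5c.
Inner input = (K'⊕ipad) ∥ m = 8d 36 36 36 ∥ 57 7a 53 76.
Inner hash: sum = 141+54+54+54+87+122+83+118 = 713 → 02 c9.
Outer input = (K'⊕opad) ∥ inner = e7 5c 5c 5c ∥ 02 c9.
Outer hash (tag): sum = 231+92+92+92+2+201 = 710 → 02 c6.

02c6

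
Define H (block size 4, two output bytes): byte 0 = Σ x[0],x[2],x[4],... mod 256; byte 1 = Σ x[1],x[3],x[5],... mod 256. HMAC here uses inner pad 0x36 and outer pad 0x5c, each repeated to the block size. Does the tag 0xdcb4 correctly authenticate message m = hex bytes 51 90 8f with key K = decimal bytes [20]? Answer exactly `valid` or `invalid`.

Key decimal bytes [20] = 14 is 1 byte ≤ B = 4; zero-pad to 4 bytes: K' = 14 00 00 00.
K' ⊕ ipad = 22 36 36 36; K' ⊕ opad = 48 5c 5c 5c.
Inner hash: even-index sum = 312 mod 256 = 56; odd-index sum = 252 mod 256 = 252 → 38 fc.
Outer hash (recomputed tag): even-index sum = 220 mod 256 = 220; odd-index sum = 436 mod 256 = 180 → dc b4.
Recomputed tag = dcb4; claimed = dcb4 → match.

valid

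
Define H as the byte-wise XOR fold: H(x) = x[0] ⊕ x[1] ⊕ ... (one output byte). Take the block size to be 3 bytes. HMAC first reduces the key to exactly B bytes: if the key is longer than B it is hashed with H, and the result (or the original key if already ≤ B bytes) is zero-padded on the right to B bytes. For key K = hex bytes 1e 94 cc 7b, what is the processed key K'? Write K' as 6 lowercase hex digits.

|K| = 4 > B = 3, so first hash the key.
H(K): XOR 1e⊕94⊕cc⊕7b = 3d.
Zero-pad H(K) = 3d to 3 bytes: K' = 3d 00 00.

3d0000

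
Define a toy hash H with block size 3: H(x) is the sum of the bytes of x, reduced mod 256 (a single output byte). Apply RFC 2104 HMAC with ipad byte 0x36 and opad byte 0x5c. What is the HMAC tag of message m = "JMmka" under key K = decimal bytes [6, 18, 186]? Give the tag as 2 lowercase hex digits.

Key decimal bytes [6, 18, 186] = 06 12 ba is exactly B = 3 bytes: K' = 06 12 ba.
K' ⊕ ipad = 30 24 8c.  K' ⊕ opad = 5a 4e e6.
Inner input = (K'⊕ipad) ∥ m = 30 24 8c ∥ 4a 4d 6d 6b 61.
Inner hash: sum = 48+36+140+74+77+109+107+97 = 688; mod 256 = 176 → b0.
Outer input = (K'⊕opad) ∥ inner = 5a 4e e6 ∥ b0.
Outer hash (tag): sum = 90+78+230+176 = 574; mod 256 = 62 → 3e.

3e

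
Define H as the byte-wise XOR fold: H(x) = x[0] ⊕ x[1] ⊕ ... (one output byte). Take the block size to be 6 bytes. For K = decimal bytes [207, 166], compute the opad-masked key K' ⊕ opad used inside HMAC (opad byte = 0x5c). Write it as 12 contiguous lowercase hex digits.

93fa5c5c5c5c

Key decimal bytes [207, 166] = cf a6 is 2 bytes ≤ B = 6; zero-pad to 6 bytes: K' = cf a6 00 00 00 00.
XOR each byte with 0x5c: cf⊕5c=93, a6⊕5c=fa, 00⊕5c=5c, 00⊕5c=5c, 00⊕5c=5c, 00⊕5c=5c.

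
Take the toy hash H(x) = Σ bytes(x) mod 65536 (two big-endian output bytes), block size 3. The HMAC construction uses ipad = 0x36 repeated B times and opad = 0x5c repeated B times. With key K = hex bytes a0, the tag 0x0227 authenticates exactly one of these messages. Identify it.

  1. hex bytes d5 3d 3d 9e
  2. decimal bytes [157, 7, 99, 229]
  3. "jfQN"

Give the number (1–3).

3

Key hex bytes a0 is 1 byte ≤ B = 3; zero-pad to 3 bytes: K' = a0 00 00.
K' ⊕ ipad = 96 36 36; K' ⊕ opad = fc 5c 5c.
m1: inner = H(96 36 36 d5 3d 3d 9e) = 02 ef; tag = H(fc 5c 5c 02 ef) = 02a5
m2: inner = H(96 36 36 9d 07 63 e5) = 02 ee; tag = H(fc 5c 5c 02 ee) = 02a4
m3: inner = H(96 36 36 6a 66 51 4e) = 02 71; tag = H(fc 5c 5c 02 71) = 0227 ← matches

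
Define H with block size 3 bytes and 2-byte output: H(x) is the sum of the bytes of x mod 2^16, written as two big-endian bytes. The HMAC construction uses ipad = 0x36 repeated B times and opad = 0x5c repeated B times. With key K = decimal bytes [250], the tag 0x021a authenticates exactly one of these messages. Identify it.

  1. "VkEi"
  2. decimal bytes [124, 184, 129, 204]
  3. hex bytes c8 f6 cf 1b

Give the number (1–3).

2

Key decimal bytes [250] = fa is 1 byte ≤ B = 3; zero-pad to 3 bytes: K' = fa 00 00.
K' ⊕ ipad = cc 36 36; K' ⊕ opad = a6 5c 5c.
m1: inner = H(cc 36 36 56 6b 45 69) = 02 a7; tag = H(a6 5c 5c 02 a7) = 0207
m2: inner = H(cc 36 36 7c b8 81 cc) = 03 b9; tag = H(a6 5c 5c 03 b9) = 021a ← matches
m3: inner = H(cc 36 36 c8 f6 cf 1b) = 03 e0; tag = H(a6 5c 5c 03 e0) = 0241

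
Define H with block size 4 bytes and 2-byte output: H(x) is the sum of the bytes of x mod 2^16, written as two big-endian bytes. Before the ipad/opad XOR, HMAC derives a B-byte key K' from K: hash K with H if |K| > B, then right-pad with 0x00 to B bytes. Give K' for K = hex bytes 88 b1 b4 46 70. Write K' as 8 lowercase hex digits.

|K| = 5 > B = 4, so first hash the key.
H(K): sum = 136+177+180+70+112 = 675 → 02 a3.
Zero-pad H(K) = 02 a3 to 4 bytes: K' = 02 a3 00 00.

02a30000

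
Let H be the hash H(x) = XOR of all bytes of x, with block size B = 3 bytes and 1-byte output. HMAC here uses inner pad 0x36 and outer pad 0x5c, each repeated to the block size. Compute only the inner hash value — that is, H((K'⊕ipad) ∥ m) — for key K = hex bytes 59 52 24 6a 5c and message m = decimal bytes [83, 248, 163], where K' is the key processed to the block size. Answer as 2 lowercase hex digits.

Key hex bytes 59 52 24 6a 5c is 5 bytes > B = 3, so hash it first: H(key) = 19, then zero-pad to 3 bytes: K' = 19 00 00.
K' ⊕ ipad = 2f 36 36.
Inner input = 2f 36 36 ∥ 53 f8 a3.
Inner hash: XOR 2f⊕36⊕36⊕53⊕f8⊕a3 = 27.

27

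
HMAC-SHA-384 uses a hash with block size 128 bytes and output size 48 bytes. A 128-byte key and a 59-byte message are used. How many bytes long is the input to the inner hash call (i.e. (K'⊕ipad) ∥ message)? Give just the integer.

Key is 128 ≤ 128 bytes, zero-padded: |K'| = 128.
Inner input = (K'⊕ipad) ∥ m → 128 + 59 = 187 bytes.

187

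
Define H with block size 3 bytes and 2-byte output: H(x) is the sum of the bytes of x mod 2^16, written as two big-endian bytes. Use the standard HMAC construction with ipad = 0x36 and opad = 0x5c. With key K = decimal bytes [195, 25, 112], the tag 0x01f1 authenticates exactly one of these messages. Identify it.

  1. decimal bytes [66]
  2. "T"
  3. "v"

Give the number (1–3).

Key decimal bytes [195, 25, 112] = c3 19 70 is exactly B = 3 bytes: K' = c3 19 70.
K' ⊕ ipad = f5 2f 46; K' ⊕ opad = 9f 45 2c.
m1: inner = H(f5 2f 46 42) = 01 ac; tag = H(9f 45 2c 01 ac) = 01bd
m2: inner = H(f5 2f 46 54) = 01 be; tag = H(9f 45 2c 01 be) = 01cf
m3: inner = H(f5 2f 46 76) = 01 e0; tag = H(9f 45 2c 01 e0) = 01f1 ← matches

3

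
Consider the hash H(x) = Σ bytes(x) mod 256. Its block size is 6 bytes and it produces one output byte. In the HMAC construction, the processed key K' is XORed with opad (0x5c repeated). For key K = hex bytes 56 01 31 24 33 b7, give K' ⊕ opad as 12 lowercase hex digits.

0a5d6d786feb

Key hex bytes 56 01 31 24 33 b7 is exactly B = 6 bytes: K' = 56 01 31 24 33 b7.
XOR each byte with 0x5c: 56⊕5c=0a, 01⊕5c=5d, 31⊕5c=6d, 24⊕5c=78, 33⊕5c=6f, b7⊕5c=eb.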